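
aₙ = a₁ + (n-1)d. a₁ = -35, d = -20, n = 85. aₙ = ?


aₙ = a₁ + (n-1)d
= -35 + (85-1)×-20
= -35 - 1680
= -1715

a_85 = -1715


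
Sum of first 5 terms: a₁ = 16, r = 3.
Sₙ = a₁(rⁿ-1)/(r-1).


Sₙ = 16×(3^5 - 1)/(3 - 1)
= 16×(243 - 1)/2
= 16×242/2
= 1936

S_5 = 1936


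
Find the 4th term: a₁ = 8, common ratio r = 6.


aₙ = a₁·r^(n-1)
= 8×6^3
= 8×216
= 1728

a_4 = 1728


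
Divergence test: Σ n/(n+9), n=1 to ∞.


lim(n→∞) n/(n+9) = 1/1 = 1  (divide numerator and denominator by n)
lim aₙ = 1 ≠ 0 → series DIVERGES

Diverges (lim aₙ = 1 ≠ 0)


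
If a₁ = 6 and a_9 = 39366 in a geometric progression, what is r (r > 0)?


r^(n-1) = aₙ/a₁
r^8 = 39366/6 = 6561
r = 6561^(1/8)
= ±3; taking r > 0 gives r = 3

r = 3


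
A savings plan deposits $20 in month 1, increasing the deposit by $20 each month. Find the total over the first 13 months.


aₙ = 20 + (13-1)×20 = 260
Sₙ = n(a₁+aₙ)/2 = 13×(20+260)/2
= 13×280/2 = 1820

S_13 = 1820


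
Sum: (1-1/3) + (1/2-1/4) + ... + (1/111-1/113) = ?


Telescoping with gap 2: two head and two tail terms survive.
= (1 + 1/2) - (1/112 + 1/113)
= 3/2 - 1/112 - 1/113 = 18759/12656

Sum = 18759/12656


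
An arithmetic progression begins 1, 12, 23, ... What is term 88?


aₙ = a₁ + (n-1)d
= 1 + (88-1)×11
= 1 + 957
= 958

a_88 = 958


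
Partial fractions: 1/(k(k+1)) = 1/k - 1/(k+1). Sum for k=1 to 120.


1/(k(k+1)) = 1/k - 1/(k+1) (partial fractions)
Telescoping: Σ = 1 - 1/121 = 120/121

Sum = 120/121


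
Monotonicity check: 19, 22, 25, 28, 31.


Differences: 3, 3, 3, 3
All differences > 0 → strictly INCREASING

Monotonically increasing


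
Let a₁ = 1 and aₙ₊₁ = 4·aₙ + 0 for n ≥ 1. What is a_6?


Computing step by step:
a_1 = 1
a_2 = 4
a_3 = 16
a_4 = 64
a_5 = 256
a_6 = 1024


a_6 = 1024


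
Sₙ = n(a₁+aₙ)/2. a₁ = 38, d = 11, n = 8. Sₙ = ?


aₙ = 38 + (8-1)×11 = 115
Sₙ = n(a₁+aₙ)/2 = 8×(38+115)/2
= 8×153/2 = 612

S_8 = 612


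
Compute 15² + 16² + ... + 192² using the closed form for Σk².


Σₖ₌15^192 k² = Σₖ₌₁^192 k² − Σₖ₌₁^14 k²
= 192·193·385/6 − 14·15·29/6
= 2377760 − 1015 = 2376745

Σk² = 2376745


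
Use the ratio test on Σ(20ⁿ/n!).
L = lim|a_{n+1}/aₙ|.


aₙ = 20^n/n!
a_{n+1}/aₙ = 20^(n+1)/(n+1)! × n!/20^n
= 20/(n+1)
L = lim(n→∞) 20/(n+1) = 0
L < 1 → series CONVERGES

Converges (ratio test: L = 0 < 1)


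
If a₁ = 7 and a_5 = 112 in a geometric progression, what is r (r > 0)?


r^(n-1) = aₙ/a₁
r^4 = 112/7 = 16
r = 16^(1/4)
= ±2; taking r > 0 gives r = 2

r = 2


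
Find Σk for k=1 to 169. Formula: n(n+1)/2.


n(n+1)/2 = 169×170/2 = 28730/2 = 14365

Σk = 14365


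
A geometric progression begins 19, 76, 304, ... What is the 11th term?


aₙ = a₁·r^(n-1)
= 19×4^10
= 19×1048576
= 19922944

a_11 = 19922944


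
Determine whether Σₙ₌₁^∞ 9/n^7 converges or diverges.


p-series test: Σ c/n^p converges if p > 1, diverges if p ≤ 1 (constant c > 0 doesn't affect convergence).
p = 7
7 > 1 → CONVERGES

Converges (p = 7 > 1)


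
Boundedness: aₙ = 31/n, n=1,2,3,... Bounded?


a₁ = 31, a₂ = 31/2, a₃ = 31/3, ...
0 < aₙ ≤ 31 for all n ≥ 1
Lower bound: 0, Upper bound: 31
The sequence IS bounded

Bounded (0 < aₙ ≤ 31)


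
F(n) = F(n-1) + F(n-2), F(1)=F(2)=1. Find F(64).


Fibonacci sequence: 1, 1, 2, 3, 5, 8, 13, 21, 34, 55, 89, ...
F(64) = 10610209857723

F(64) = 10610209857723


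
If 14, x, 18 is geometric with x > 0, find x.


GM = √(14×18) = √252 = 15.8745

GM = 15.8745


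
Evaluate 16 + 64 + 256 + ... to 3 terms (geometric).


Sₙ = 16×(4^3 - 1)/(4 - 1)
= 16×(64 - 1)/3
= 16×63/3
= 336

S_3 = 336


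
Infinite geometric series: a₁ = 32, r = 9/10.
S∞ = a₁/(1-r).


S∞ = a₁/(1-r) = 32/(1 - 9/10)
= 32/(1/10)
= 320

S∞ = 320


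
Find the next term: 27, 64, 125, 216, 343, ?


Pattern: perfect cubes: n³
Terms: 27, 64, 125, 216, 343
Next term = 512

Next term = 512


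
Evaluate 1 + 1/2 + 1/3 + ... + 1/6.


H_6 = 1/1 + 1/2 + 1/3 + 1/4 + 1/5 + 1/6
= 49/20
≈ 2.45

H_6 = 49/20 ≈ 2.45


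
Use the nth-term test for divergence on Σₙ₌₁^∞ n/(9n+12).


lim(n→∞) n/(9n+12) = 1/9 = 1/9  (divide numerator and denominator by n)
lim aₙ = 1/9 ≠ 0 → series DIVERGES

Diverges (lim aₙ = 1/9 ≠ 0)


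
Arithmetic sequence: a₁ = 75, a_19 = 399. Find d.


d = (aₙ - a₁)/(n-1)
= (399 - 75)/(19-1)
= 324/18 = 18

d = 18


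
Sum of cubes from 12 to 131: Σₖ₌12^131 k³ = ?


Σₖ₌12^131 k³ = [131·132/2]² − [11·12/2]²
= 74753316 − 4356 = 74748960

Σk³ = 74748960


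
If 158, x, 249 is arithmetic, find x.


AM = (158 + 249)/2 = 407/2 = 203.5

AM = 203.5


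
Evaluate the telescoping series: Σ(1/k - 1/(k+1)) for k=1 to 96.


Telescoping: adjacent terms cancel.
= 1/1 - 1/97
= 1 - 1/97 = 96/97

Sum = 96/97


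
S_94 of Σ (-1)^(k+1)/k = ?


S = 1 - 1/2 + 1/3 - 1/4 + 1/5 - 1/6 + 1/7 - 1/8 ± ...
= 0.6879
(Full series converges to +ln(2) ≈ +0.6931)

S_94 = 0.6879


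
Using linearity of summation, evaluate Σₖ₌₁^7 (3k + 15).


Σ(3k+15) = 3·Σk + 15·n
= 3·28 + 15·7
= 84 + 105 = 189

Σ = 189


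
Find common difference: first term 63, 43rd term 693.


d = (aₙ - a₁)/(n-1)
= (693 - 63)/(43-1)
= 630/42 = 15

d = 15


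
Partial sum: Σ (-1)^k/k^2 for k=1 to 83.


S = -1 + 1/4 - 1/9 + 1/16 - 1/25 + 1/36 - 1/49 + 1/64 ± ...
= -0.8225
(Full series converges to -π²/12 ≈ -0.8225)

S_83 = -0.8225


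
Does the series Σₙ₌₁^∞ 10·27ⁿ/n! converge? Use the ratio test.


aₙ = 10·27^n/n!
a_{n+1}/aₙ = 27^(n+1)/(n+1)! × n!/27^n  (constant 10 cancels)
= 27/(n+1)
L = lim(n→∞) 27/(n+1) = 0
L < 1 → series CONVERGES

Converges (ratio test: L = 0 < 1)


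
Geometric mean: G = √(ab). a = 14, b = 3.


GM = √(14×3) = √42 = 6.4807

GM = 6.4807


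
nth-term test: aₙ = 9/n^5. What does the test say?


lim(n→∞) 9/n^5 = 0
lim aₙ = 0 → nth-term test is INCONCLUSIVE
(Need other tests; this is actually a convergent p-series with p=5 > 1)

Inconclusive (lim aₙ = 0; need another test)


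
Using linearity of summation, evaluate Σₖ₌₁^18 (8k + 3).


Σ(8k+3) = 8·Σk + 3·n
= 8·171 + 3·18
= 1368 + 54 = 1422

Σ = 1422


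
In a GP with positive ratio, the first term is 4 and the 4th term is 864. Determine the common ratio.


r^(n-1) = aₙ/a₁
r^3 = 864/4 = 216
r = 216^(1/3)
= 6

r = 6


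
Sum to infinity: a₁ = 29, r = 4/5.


S∞ = a₁/(1-r) = 29/(1 - 4/5)
= 29/(1/5)
= 145

S∞ = 145


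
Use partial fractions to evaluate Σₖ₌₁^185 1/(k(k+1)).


1/(k(k+1)) = 1/k - 1/(k+1) (partial fractions)
Telescoping: Σ = 1 - 1/186 = 185/186

Sum = 185/186


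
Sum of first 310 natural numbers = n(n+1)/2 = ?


n(n+1)/2 = 310×311/2 = 96410/2 = 48205

Σk = 48205


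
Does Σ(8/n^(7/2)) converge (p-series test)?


p-series test: Σ c/n^p converges if p > 1, diverges if p ≤ 1 (constant c > 0 doesn't affect convergence).
p = 7/2
7/2 > 1 → CONVERGES

Converges (p = 7/2 > 1)


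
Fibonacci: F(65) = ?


Fibonacci sequence: 1, 1, 2, 3, 5, 8, 13, 21, 34, 55, 89, ...
F(65) = 17167680177565

F(65) = 17167680177565


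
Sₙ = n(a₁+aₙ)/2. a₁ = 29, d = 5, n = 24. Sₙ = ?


aₙ = 29 + (24-1)×5 = 144
Sₙ = n(a₁+aₙ)/2 = 24×(29+144)/2
= 24×173/2 = 2076

S_24 = 2076


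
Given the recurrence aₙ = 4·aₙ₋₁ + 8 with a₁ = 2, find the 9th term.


Computing step by step:
a_1 = 2
a_2 = 16
a_3 = 72
a_4 = 296
a_5 = 1192
a_6 = 4776
a_7 = 19112
a_8 = 76456
a_9 = 305832


a_9 = 305832


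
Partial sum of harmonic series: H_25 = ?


H_25 = 1/1 + 1/2 + 1/3 + ... + 1/25
= 34052522467/8923714800
≈ 3.816

H_25 = 34052522467/8923714800 ≈ 3.816


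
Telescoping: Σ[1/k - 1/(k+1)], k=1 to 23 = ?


Telescoping: adjacent terms cancel.
= 1/1 - 1/24
= 1 - 1/24 = 23/24

Sum = 23/24


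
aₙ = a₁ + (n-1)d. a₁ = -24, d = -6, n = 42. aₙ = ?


aₙ = a₁ + (n-1)d
= -24 + (42-1)×-6
= -24 - 246
= -270

a_42 = -270


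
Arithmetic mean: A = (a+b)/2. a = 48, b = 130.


AM = (48 + 130)/2 = 178/2 = 89

AM = 89


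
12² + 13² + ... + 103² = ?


Σₖ₌12^103 k² = Σₖ₌₁^103 k² − Σₖ₌₁^11 k²
= 103·104·207/6 − 11·12·23/6
= 369564 − 506 = 369058

Σk² = 369058


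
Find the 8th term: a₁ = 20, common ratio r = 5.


aₙ = a₁·r^(n-1)
= 20×5^7
= 20×78125
= 1562500

a_8 = 1562500


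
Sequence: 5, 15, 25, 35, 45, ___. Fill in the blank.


Pattern: arithmetic (d=10)
Terms: 5, 15, 25, 35, 45
Next term = 55

Next term = 55


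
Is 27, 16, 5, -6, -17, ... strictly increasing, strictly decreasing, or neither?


Differences: -11, -11, -11, -11
All differences < 0 → strictly DECREASING

Monotonically decreasing


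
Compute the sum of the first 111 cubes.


n(n+1)/2 = 111×112/2 = 6216
Σk³ = 6216² = 38638656

Σk³ = 38638656


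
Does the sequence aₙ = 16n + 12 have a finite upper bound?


aₙ = 16n + 12 → as n→∞, aₙ→∞
No finite upper bound exists
The sequence is UNBOUNDED

Unbounded (aₙ → ∞ as n → ∞)


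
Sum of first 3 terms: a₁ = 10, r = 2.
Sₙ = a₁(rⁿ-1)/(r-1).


Sₙ = 10×(2^3 - 1)/(2 - 1)
= 10×(8 - 1)/1
= 10×7/1
= 70

S_3 = 70


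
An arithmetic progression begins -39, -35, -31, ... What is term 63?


aₙ = a₁ + (n-1)d
= -39 + (63-1)×4
= -39 + 248
= 209

a_63 = 209


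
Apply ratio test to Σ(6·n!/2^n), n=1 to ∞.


aₙ = 6·n!/2^n
a_{n+1}/aₙ = (n+1)!/2^(n+1) × 2^n/n!  (constant 6 cancels)
= (n+1)/2
L = lim(n→∞) (n+1)/2 = ∞
L > 1 → series DIVERGES

Diverges (ratio test: L = ∞ > 1)


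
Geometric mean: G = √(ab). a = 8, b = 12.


GM = √(8×12) = √96 = 9.798

GM = 9.798


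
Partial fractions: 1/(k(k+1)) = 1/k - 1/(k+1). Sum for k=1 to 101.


1/(k(k+1)) = 1/k - 1/(k+1) (partial fractions)
Telescoping: Σ = 1 - 1/102 = 101/102

Sum = 101/102


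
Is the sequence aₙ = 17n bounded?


aₙ = 17n → as n→∞, aₙ→∞
No finite upper bound exists
The sequence is UNBOUNDED

Unbounded (aₙ → ∞ as n → ∞)


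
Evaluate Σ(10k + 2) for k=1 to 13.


Σ(10k+2) = 10·Σk + 2·n
= 10·91 + 2·13
= 910 + 26 = 936

Σ = 936


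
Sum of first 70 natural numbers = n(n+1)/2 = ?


n(n+1)/2 = 70×71/2 = 4970/2 = 2485

Σk = 2485


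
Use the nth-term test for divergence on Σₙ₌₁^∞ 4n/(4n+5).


lim(n→∞) 4n/(4n+5) = 4/4 = 1  (divide numerator and denominator by n)
lim aₙ = 1 ≠ 0 → series DIVERGES

Diverges (lim aₙ = 1 ≠ 0)


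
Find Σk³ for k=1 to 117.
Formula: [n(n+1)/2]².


n(n+1)/2 = 117×118/2 = 6903
Σk³ = 6903² = 47651409

Σk³ = 47651409


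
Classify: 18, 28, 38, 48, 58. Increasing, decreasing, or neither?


Differences: 10, 10, 10, 10
All differences > 0 → strictly INCREASING

Monotonically increasing


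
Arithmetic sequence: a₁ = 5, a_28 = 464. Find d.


d = (aₙ - a₁)/(n-1)
= (464 - 5)/(28-1)
= 459/27 = 17

d = 17


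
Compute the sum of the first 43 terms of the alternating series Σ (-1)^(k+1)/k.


S = 1 - 1/2 + 1/3 - 1/4 + 1/5 - 1/6 + 1/7 - 1/8 ± ...
= 0.7046
(Full series converges to +ln(2) ≈ +0.6931)

S_43 = 0.7046


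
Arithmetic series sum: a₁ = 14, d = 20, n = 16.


aₙ = 14 + (16-1)×20 = 314
Sₙ = n(a₁+aₙ)/2 = 16×(14+314)/2
= 16×328/2 = 2624

S_16 = 2624


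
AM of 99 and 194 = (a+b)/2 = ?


AM = (99 + 194)/2 = 293/2 = 146.5

AM = 146.5


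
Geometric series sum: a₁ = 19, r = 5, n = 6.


Sₙ = 19×(5^6 - 1)/(5 - 1)
= 19×(15625 - 1)/4
= 19×15624/4
= 74214

S_6 = 74214


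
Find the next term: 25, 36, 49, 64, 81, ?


Pattern: perfect squares: n²
Terms: 25, 36, 49, 64, 81
Next term = 100

Next term = 100


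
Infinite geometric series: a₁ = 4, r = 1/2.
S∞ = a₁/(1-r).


S∞ = a₁/(1-r) = 4/(1 - 1/2)
= 4/(1/2)
= 8

S∞ = 8


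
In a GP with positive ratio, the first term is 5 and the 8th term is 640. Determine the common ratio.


r^(n-1) = aₙ/a₁
r^7 = 640/5 = 128
r = 128^(1/7)
= 2

r = 2


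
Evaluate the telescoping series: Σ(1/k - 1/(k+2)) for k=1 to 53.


Telescoping with gap 2: two head and two tail terms survive.
= (1 + 1/2) - (1/54 + 1/55)
= 3/2 - 1/54 - 1/55 = 2173/1485

Sum = 2173/1485


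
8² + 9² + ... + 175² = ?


Σₖ₌8^175 k² = Σₖ₌₁^175 k² − Σₖ₌₁^7 k²
= 175·176·351/6 − 7·8·15/6
= 1801800 − 140 = 1801660

Σk² = 1801660


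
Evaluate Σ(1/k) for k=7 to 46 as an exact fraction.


Σₖ₌7^46 1/k = 1/7 + 1/8 + 1/9 + ... + 1/46
= 2646483413479779667/1345655451257488800
≈ 1.9667

Sum = 2646483413479779667/1345655451257488800 ≈ 1.9667


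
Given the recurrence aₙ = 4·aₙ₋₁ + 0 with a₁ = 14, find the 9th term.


Computing step by step:
a_1 = 14
a_2 = 56
a_3 = 224
a_4 = 896
a_5 = 3584
a_6 = 14336
a_7 = 57344
a_8 = 229376
a_9 = 917504


a_9 = 917504


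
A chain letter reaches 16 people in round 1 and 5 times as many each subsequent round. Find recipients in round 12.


aₙ = a₁·r^(n-1)
= 16×5^11
= 16×48828125
= 781250000

a_12 = 781250000


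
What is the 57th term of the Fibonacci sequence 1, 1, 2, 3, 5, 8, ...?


Fibonacci sequence: 1, 1, 2, 3, 5, 8, 13, 21, 34, 55, 89, ...
F(57) = 365435296162

F(57) = 365435296162


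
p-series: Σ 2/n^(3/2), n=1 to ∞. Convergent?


p-series test: Σ c/n^p converges if p > 1, diverges if p ≤ 1 (constant c > 0 doesn't affect convergence).
p = 3/2
3/2 > 1 → CONVERGES

Converges (p = 3/2 > 1)


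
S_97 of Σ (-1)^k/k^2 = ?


S = -1 + 1/4 - 1/9 + 1/16 - 1/25 + 1/36 - 1/49 + 1/64 ± ...
= -0.8225
(Full series converges to -π²/12 ≈ -0.8225)

S_97 = -0.8225


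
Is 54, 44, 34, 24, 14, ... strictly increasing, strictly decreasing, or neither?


Differences: -10, -10, -10, -10
All differences < 0 → strictly DECREASING

Monotonically decreasing


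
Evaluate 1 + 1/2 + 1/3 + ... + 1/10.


H_10 = 1/1 + 1/2 + 1/3 + 1/4 + 1/5 + 1/6 + 1/7 + 1/8 + 1/9 + 1/10
= 7381/2520
≈ 2.929

H_10 = 7381/2520 ≈ 2.929


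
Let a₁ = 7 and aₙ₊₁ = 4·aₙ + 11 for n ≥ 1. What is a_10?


Computing step by step:
a_1 = 7
a_2 = 39
a_3 = 167
a_4 = 679
a_5 = 2727
a_6 = 10919
a_7 = 43687
a_8 = 174759
a_9 = 699047
a_10 = 2796199


a_10 = 2796199


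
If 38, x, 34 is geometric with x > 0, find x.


GM = √(38×34) = √1292 = 35.9444

GM = 35.9444


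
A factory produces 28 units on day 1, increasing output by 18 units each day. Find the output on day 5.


aₙ = a₁ + (n-1)d
= 28 + (5-1)×18
= 28 + 72
= 100

a_5 = 100


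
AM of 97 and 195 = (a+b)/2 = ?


AM = (97 + 195)/2 = 292/2 = 146

AM = 146


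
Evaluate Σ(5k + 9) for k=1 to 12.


Σ(5k+9) = 5·Σk + 9·n
= 5·78 + 9·12
= 390 + 108 = 498

Σ = 498


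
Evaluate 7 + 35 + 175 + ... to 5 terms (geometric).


Sₙ = 7×(5^5 - 1)/(5 - 1)
= 7×(3125 - 1)/4
= 7×3124/4
= 5467

S_5 = 5467


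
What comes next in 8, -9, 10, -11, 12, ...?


Pattern: alternating sign, magnitude arithmetic (d=1)
Terms: 8, -9, 10, -11, 12
Next term = -13

Next term = -13


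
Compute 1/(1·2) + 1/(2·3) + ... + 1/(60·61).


1/(k(k+1)) = 1/k - 1/(k+1) (partial fractions)
Telescoping: Σ = 1 - 1/61 = 60/61

Sum = 60/61


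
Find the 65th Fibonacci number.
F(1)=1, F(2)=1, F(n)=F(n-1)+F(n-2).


Fibonacci sequence: 1, 1, 2, 3, 5, 8, 13, 21, 34, 55, 89, ...
F(65) = 17167680177565

F(65) = 17167680177565


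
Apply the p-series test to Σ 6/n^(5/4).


p-series test: Σ c/n^p converges if p > 1, diverges if p ≤ 1 (constant c > 0 doesn't affect convergence).
p = 5/4
5/4 > 1 → CONVERGES

Converges (p = 5/4 > 1)


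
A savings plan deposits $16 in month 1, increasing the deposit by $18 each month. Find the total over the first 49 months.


aₙ = 16 + (49-1)×18 = 880
Sₙ = n(a₁+aₙ)/2 = 49×(16+880)/2
= 49×896/2 = 21952

S_49 = 21952


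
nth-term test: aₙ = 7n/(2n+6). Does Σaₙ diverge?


lim(n→∞) 7n/(2n+6) = 7/2 = 7/2  (divide numerator and denominator by n)
lim aₙ = 7/2 ≠ 0 → series DIVERGES

Diverges (lim aₙ = 7/2 ≠ 0)


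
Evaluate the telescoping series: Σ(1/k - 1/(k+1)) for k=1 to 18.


Telescoping: adjacent terms cancel.
= 1/1 - 1/19
= 1 - 1/19 = 18/19

Sum = 18/19


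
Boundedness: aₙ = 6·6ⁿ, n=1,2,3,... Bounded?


aₙ = 6·6ⁿ → as n→∞, aₙ→∞ (since base 6 > 1)
No finite upper bound exists
The sequence is UNBOUNDED

Unbounded (aₙ → ∞ as n → ∞)


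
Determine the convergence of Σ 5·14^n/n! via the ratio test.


aₙ = 5·14^n/n!
a_{n+1}/aₙ = 14^(n+1)/(n+1)! × n!/14^n  (constant 5 cancels)
= 14/(n+1)
L = lim(n→∞) 14/(n+1) = 0
L < 1 → series CONVERGES

Converges (ratio test: L = 0 < 1)


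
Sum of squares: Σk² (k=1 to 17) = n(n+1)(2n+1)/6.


n = 17
n(n+1)(2n+1)/6 = 17×18×35/6
= 10710/6 = 1785

Σk² = 1785


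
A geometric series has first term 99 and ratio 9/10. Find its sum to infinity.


S∞ = a₁/(1-r) = 99/(1 - 9/10)
= 99/(1/10)
= 990

S∞ = 990


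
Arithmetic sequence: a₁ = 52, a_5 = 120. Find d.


d = (aₙ - a₁)/(n-1)
= (120 - 52)/(5-1)
= 68/4 = 17

d = 17


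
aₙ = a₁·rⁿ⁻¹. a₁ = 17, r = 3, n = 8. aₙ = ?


aₙ = a₁·r^(n-1)
= 17×3^7
= 17×2187
= 37179

a_8 = 37179


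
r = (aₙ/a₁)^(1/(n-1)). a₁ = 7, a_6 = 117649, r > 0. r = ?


r^(n-1) = aₙ/a₁
r^5 = 117649/7 = 16807
r = 16807^(1/5)
= 7

r = 7


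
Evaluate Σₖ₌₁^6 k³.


n(n+1)/2 = 6×7/2 = 21
Σk³ = 21² = 441

Σk³ = 441


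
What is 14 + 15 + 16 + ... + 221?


Σₖ₌14^221 k = Σₖ₌₁^221 k − Σₖ₌₁^13 k
= 221·222/2 − 13·14/2
= 24531 − 91 = 24440

Σk = 24440


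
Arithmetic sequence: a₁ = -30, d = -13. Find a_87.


aₙ = a₁ + (n-1)d
= -30 + (87-1)×-13
= -30 - 1118
= -1148

a_87 = -1148


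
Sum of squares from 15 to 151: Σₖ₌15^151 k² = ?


Σₖ₌15^151 k² = Σₖ₌₁^151 k² − Σₖ₌₁^14 k²
= 151·152·303/6 − 14·15·29/6
= 1159076 − 1015 = 1158061

Σk² = 1158061


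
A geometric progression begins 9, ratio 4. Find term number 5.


aₙ = a₁·r^(n-1)
= 9×4^4
= 9×256
= 2304

a_5 = 2304


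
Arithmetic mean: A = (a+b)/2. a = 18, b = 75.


AM = (18 + 75)/2 = 93/2 = 46.5

AM = 46.5


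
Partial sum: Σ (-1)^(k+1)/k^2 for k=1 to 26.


S = 1 - 1/4 + 1/9 - 1/16 + 1/25 - 1/36 + 1/49 - 1/64 ± ...
= 0.8218
(Full series converges to +π²/12 ≈ +0.8225)

S_26 = 0.8218


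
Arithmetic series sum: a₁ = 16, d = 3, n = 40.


aₙ = 16 + (40-1)×3 = 133
Sₙ = n(a₁+aₙ)/2 = 40×(16+133)/2
= 40×149/2 = 2980

S_40 = 2980


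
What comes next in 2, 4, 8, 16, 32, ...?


Pattern: geometric (r=2)
Terms: 2, 4, 8, 16, 32
Next term = 64

Next term = 64


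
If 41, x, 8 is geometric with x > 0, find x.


GM = √(41×8) = √328 = 18.1108

GM = 18.1108


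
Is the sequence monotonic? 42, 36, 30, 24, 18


Differences: -6, -6, -6, -6
All differences < 0 → strictly DECREASING

Monotonically decreasing


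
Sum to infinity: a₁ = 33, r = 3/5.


S∞ = a₁/(1-r) = 33/(1 - 3/5)
= 33/(2/5)
= 165/2

S∞ = 165/2


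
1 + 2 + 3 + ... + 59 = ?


n(n+1)/2 = 59×60/2 = 3540/2 = 1770

Σk = 1770


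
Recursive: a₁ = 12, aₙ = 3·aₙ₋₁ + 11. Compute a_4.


Computing step by step:
a_1 = 12
a_2 = 47
a_3 = 152
a_4 = 467


a_4 = 467


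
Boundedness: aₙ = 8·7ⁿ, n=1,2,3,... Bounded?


aₙ = 8·7ⁿ → as n→∞, aₙ→∞ (since base 7 > 1)
No finite upper bound exists
The sequence is UNBOUNDED

Unbounded (aₙ → ∞ as n → ∞)


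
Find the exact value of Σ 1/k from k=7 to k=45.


Σₖ₌7^45 1/k = 1/7 + 1/8 + 1/9 + ... + 1/45
= 2617230034104616867/1345655451257488800
≈ 1.9449

Sum = 2617230034104616867/1345655451257488800 ≈ 1.9449


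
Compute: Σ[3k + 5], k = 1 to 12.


Σ(3k+5) = 3·Σk + 5·n
= 3·78 + 5·12
= 234 + 60 = 294

Σ = 294


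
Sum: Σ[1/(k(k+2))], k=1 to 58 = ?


1/(k(k+2)) = (1/2)·(1/k - 1/(k+2)) (partial fractions)
Telescoping: Σ = (1/2)·(1 + 1/2 - 1/59 - 1/60) = 5191/7080

Sum = 5191/7080


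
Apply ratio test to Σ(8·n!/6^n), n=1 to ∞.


aₙ = 8·n!/6^n
a_{n+1}/aₙ = (n+1)!/6^(n+1) × 6^n/n!  (constant 8 cancels)
= (n+1)/6
L = lim(n→∞) (n+1)/6 = ∞
L > 1 → series DIVERGES

Diverges (ratio test: L = ∞ > 1)


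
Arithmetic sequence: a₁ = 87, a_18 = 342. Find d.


d = (aₙ - a₁)/(n-1)
= (342 - 87)/(18-1)
= 255/17 = 15

d = 15


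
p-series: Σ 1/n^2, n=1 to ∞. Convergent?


p-series test: Σ c/n^p converges if p > 1, diverges if p ≤ 1 (constant c > 0 doesn't affect convergence).
p = 2
2 > 1 → CONVERGES

Converges (p = 2 > 1)


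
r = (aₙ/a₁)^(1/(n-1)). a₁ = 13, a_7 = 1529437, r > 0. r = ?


r^(n-1) = aₙ/a₁
r^6 = 1529437/13 = 117649
r = 117649^(1/6)
= ±7; taking r > 0 gives r = 7

r = 7


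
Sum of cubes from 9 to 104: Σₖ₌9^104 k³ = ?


Σₖ₌9^104 k³ = [104·105/2]² − [8·9/2]²
= 29811600 − 1296 = 29810304

Σk³ = 29810304


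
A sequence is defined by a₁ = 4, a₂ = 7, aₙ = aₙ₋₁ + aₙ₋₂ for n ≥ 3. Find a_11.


Computing iteratively: 4, 7, 11, 18, 29, 47, 76, 123, 199, 322, 521
a_11 = 521

a_11 = 521


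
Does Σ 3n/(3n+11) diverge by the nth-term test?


lim(n→∞) 3n/(3n+11) = 3/3 = 1  (divide numerator and denominator by n)
lim aₙ = 1 ≠ 0 → series DIVERGES

Diverges (lim aₙ = 1 ≠ 0)


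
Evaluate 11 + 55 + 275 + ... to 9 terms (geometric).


Sₙ = 11×(5^9 - 1)/(5 - 1)
= 11×(1953125 - 1)/4
= 11×1953124/4
= 5371091

S_9 = 5371091


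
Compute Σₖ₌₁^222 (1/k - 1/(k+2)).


Telescoping with gap 2: two head and two tail terms survive.
= (1 + 1/2) - (1/223 + 1/224)
= 3/2 - 1/223 - 1/224 = 74481/49952

Sum = 74481/49952


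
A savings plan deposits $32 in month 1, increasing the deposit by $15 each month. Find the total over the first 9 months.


aₙ = 32 + (9-1)×15 = 152
Sₙ = n(a₁+aₙ)/2 = 9×(32+152)/2
= 9×184/2 = 828

S_9 = 828


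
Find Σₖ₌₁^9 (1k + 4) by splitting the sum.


Σ(1k+4) = 1·Σk + 4·n
= 1·45 + 4·9
= 45 + 36 = 81

Σ = 81


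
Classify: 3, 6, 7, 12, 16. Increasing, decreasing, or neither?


Differences: 3, 1, 5, 4
All differences > 0 → strictly INCREASING

Monotonically increasing


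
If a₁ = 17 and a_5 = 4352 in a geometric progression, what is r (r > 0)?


r^(n-1) = aₙ/a₁
r^4 = 4352/17 = 256
r = 256^(1/4)
= ±4; taking r > 0 gives r = 4

r = 4


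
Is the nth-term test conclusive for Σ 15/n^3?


lim(n→∞) 15/n^3 = 0
lim aₙ = 0 → nth-term test is INCONCLUSIVE
(Need other tests; this is actually a convergent p-series with p=3 > 1)

Inconclusive (lim aₙ = 0; need another test)


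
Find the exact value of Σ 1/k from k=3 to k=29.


Σₖ₌3^29 1/k = 1/3 + 1/4 + 1/5 + ... + 1/29
= 5733412167187/2329089562800
≈ 2.4617

Sum = 5733412167187/2329089562800 ≈ 2.4617


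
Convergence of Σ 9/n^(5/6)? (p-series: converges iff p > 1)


p-series test: Σ c/n^p converges if p > 1, diverges if p ≤ 1 (constant c > 0 doesn't affect convergence).
p = 5/6
5/6 ≤ 1 → DIVERGES

Diverges (p = 5/6 ≤ 1)


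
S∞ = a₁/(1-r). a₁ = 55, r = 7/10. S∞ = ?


S∞ = a₁/(1-r) = 55/(1 - 7/10)
= 55/(3/10)
= 550/3

S∞ = 550/3


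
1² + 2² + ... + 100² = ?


n = 100
n(n+1)(2n+1)/6 = 100×101×201/6
= 2030100/6 = 338350

Σk² = 338350


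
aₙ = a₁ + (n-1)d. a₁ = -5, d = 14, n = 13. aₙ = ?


aₙ = a₁ + (n-1)d
= -5 + (13-1)×14
= -5 + 168
= 163

a_13 = 163


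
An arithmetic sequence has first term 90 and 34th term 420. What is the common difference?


d = (aₙ - a₁)/(n-1)
= (420 - 90)/(34-1)
= 330/33 = 10

d = 10


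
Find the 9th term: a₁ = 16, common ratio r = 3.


aₙ = a₁·r^(n-1)
= 16×3^8
= 16×6561
= 104976

a_9 = 104976


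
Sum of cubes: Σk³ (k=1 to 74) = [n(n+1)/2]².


n(n+1)/2 = 74×75/2 = 2775
Σk³ = 2775² = 7700625

Σk³ = 7700625


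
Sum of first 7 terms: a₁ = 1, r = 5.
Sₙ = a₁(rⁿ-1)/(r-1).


Sₙ = 1×(5^7 - 1)/(5 - 1)
= 1×(78125 - 1)/4
= 1×78124/4
= 19531

S_7 = 19531


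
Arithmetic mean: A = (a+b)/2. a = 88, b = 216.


AM = (88 + 216)/2 = 304/2 = 152

AM = 152


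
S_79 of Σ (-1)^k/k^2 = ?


S = -1 + 1/4 - 1/9 + 1/16 - 1/25 + 1/36 - 1/49 + 1/64 ± ...
= -0.8225
(Full series converges to -π²/12 ≈ -0.8225)

S_79 = -0.8225


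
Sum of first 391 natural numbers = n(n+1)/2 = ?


n(n+1)/2 = 391×392/2 = 153272/2 = 76636

Σk = 76636


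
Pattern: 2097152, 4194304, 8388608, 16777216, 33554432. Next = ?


Pattern: powers of 2: 2ⁿ
Terms: 2097152, 4194304, 8388608, 16777216, 33554432
Next term = 67108864

Next term = 67108864


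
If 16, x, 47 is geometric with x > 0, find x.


GM = √(16×47) = √752 = 27.4226

GM = 27.4226


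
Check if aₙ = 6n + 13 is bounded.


aₙ = 6n + 13 → as n→∞, aₙ→∞
No finite upper bound exists
The sequence is UNBOUNDED

Unbounded (aₙ → ∞ as n → ∞)


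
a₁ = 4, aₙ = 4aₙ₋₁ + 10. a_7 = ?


Computing step by step:
a_1 = 4
a_2 = 26
a_3 = 114
a_4 = 466
a_5 = 1874
a_6 = 7506
a_7 = 30034


a_7 = 30034


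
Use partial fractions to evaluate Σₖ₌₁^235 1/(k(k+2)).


1/(k(k+2)) = (1/2)·(1/k - 1/(k+2)) (partial fractions)
Telescoping: Σ = (1/2)·(1 + 1/2 - 1/236 - 1/237) = 83425/111864

Sum = 83425/111864


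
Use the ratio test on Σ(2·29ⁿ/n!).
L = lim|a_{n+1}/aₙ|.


aₙ = 2·29^n/n!
a_{n+1}/aₙ = 29^(n+1)/(n+1)! × n!/29^n  (constant 2 cancels)
= 29/(n+1)
L = lim(n→∞) 29/(n+1) = 0
L < 1 → series CONVERGES

Converges (ratio test: L = 0 < 1)


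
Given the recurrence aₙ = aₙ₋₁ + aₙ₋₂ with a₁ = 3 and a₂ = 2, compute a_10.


Computing iteratively: 3, 2, 5, 7, 12, 19, 31, 50, 81, 131
a_10 = 131

a_10 = 131


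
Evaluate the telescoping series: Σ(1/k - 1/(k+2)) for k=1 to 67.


Telescoping with gap 2: two head and two tail terms survive.
= (1 + 1/2) - (1/68 + 1/69)
= 3/2 - 1/68 - 1/69 = 6901/4692

Sum = 6901/4692


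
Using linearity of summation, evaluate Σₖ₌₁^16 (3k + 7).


Σ(3k+7) = 3·Σk + 7·n
= 3·136 + 7·16
= 408 + 112 = 520

Σ = 520


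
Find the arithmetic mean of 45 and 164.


AM = (45 + 164)/2 = 209/2 = 104.5

AM = 104.5


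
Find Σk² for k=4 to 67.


Σₖ₌4^67 k² = Σₖ₌₁^67 k² − Σₖ₌₁^3 k²
= 67·68·135/6 − 3·4·7/6
= 102510 − 14 = 102496

Σk² = 102496


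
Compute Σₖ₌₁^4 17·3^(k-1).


Sₙ = 17×(3^4 - 1)/(3 - 1)
= 17×(81 - 1)/2
= 17×80/2
= 680

S_4 = 680


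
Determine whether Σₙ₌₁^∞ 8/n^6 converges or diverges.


p-series test: Σ c/n^p converges if p > 1, diverges if p ≤ 1 (constant c > 0 doesn't affect convergence).
p = 6
6 > 1 → CONVERGES

Converges (p = 6 > 1)


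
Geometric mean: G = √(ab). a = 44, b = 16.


GM = √(44×16) = √704 = 26.533

GM = 26.533


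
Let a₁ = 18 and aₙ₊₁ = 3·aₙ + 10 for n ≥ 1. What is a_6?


Computing step by step:
a_1 = 18
a_2 = 64
a_3 = 202
a_4 = 616
a_5 = 1858
a_6 = 5584


a_6 = 5584


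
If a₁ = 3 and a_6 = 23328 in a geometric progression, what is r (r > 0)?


r^(n-1) = aₙ/a₁
r^5 = 23328/3 = 7776
r = 7776^(1/5)
= 6

r = 6


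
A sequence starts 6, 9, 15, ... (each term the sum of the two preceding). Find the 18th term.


Computing iteratively: 6, 9, 15, 24, 39, 63, 102, 165, 267, 432, 699, 1131, ...
a_18 = 20295

a_18 = 20295


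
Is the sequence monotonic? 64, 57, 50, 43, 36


Differences: -7, -7, -7, -7
All differences < 0 → strictly DECREASING

Monotonically decreasing


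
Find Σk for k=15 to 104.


Σₖ₌15^104 k = Σₖ₌₁^104 k − Σₖ₌₁^14 k
= 104·105/2 − 14·15/2
= 5460 − 105 = 5355

Σk = 5355


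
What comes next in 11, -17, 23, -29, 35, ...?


Pattern: alternating sign, magnitude arithmetic (d=6)
Terms: 11, -17, 23, -29, 35
Next term = -41

Next term = -41


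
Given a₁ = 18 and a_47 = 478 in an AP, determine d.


d = (aₙ - a₁)/(n-1)
= (478 - 18)/(47-1)
= 460/46 = 10

d = 10


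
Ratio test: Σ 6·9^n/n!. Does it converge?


aₙ = 6·9^n/n!
a_{n+1}/aₙ = 9^(n+1)/(n+1)! × n!/9^n  (constant 6 cancels)
= 9/(n+1)
L = lim(n→∞) 9/(n+1) = 0
L < 1 → series CONVERGES

Converges (ratio test: L = 0 < 1)


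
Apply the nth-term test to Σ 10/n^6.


lim(n→∞) 10/n^6 = 0
lim aₙ = 0 → nth-term test is INCONCLUSIVE
(Need other tests; this is actually a convergent p-series with p=6 > 1)

Inconclusive (lim aₙ = 0; need another test)


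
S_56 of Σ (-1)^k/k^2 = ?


S = -1 + 1/4 - 1/9 + 1/16 - 1/25 + 1/36 - 1/49 + 1/64 ± ...
= -0.8223
(Full series converges to -π²/12 ≈ -0.8225)

S_56 = -0.8223


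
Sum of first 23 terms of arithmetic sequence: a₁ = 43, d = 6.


aₙ = 43 + (23-1)×6 = 175
Sₙ = n(a₁+aₙ)/2 = 23×(43+175)/2
= 23×218/2 = 2507

S_23 = 2507


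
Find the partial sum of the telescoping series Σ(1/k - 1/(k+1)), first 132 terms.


Telescoping: adjacent terms cancel.
= 1/1 - 1/133
= 1 - 1/133 = 132/133

Sum = 132/133


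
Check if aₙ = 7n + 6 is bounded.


aₙ = 7n + 6 → as n→∞, aₙ→∞
No finite upper bound exists
The sequence is UNBOUNDED

Unbounded (aₙ → ∞ as n → ∞)


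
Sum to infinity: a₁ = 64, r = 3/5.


S∞ = a₁/(1-r) = 64/(1 - 3/5)
= 64/(2/5)
= 160

S∞ = 160


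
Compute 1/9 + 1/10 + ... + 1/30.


Σₖ₌9^30 1/k = 1/9 + 1/10 + 1/11 + ... + 1/30
= 2974550125537/2329089562800
≈ 1.2771

Sum = 2974550125537/2329089562800 ≈ 1.2771


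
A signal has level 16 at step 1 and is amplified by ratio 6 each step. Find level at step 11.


aₙ = a₁·r^(n-1)
= 16×6^10
= 16×60466176
= 967458816

a_11 = 967458816


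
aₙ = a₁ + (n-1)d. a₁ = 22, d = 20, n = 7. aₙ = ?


aₙ = a₁ + (n-1)d
= 22 + (7-1)×20
= 22 + 120
= 142

a_7 = 142


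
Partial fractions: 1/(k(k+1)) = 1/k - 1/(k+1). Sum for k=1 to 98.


1/(k(k+1)) = 1/k - 1/(k+1) (partial fractions)
Telescoping: Σ = 1 - 1/99 = 98/99

Sum = 98/99


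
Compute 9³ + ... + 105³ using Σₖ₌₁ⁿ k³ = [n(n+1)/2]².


Σₖ₌9^105 k³ = [105·106/2]² − [8·9/2]²
= 30969225 − 1296 = 30967929

Σk³ = 30967929


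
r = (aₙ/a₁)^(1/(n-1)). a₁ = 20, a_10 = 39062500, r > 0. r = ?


r^(n-1) = aₙ/a₁
r^9 = 39062500/20 = 1953125
r = 1953125^(1/9)
= 5

r = 5


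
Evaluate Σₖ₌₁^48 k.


n(n+1)/2 = 48×49/2 = 2352/2 = 1176

Σk = 1176


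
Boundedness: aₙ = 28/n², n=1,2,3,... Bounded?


a₁ = 28, a₂ = 28/4, a₃ = 28/9, ...
0 < aₙ ≤ 28 for all n ≥ 1
The sequence IS bounded

Bounded (0 < aₙ ≤ 28)


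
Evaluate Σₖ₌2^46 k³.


Σₖ₌2^46 k³ = [46·47/2]² − [1·2/2]²
= 1168561 − 1 = 1168560

Σk³ = 1168560


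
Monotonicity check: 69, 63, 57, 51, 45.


Differences: -6, -6, -6, -6
All differences < 0 → strictly DECREASING

Monotonically decreasing


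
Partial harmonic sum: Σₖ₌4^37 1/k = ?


Σₖ₌4^37 1/k = 1/4 + 1/5 + 1/6 + ... + 1/37
= 1150310260624633/485721041551200
≈ 2.3683

Sum = 1150310260624633/485721041551200 ≈ 2.3683


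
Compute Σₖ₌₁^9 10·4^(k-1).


Sₙ = 10×(4^9 - 1)/(4 - 1)
= 10×(262144 - 1)/3
= 10×262143/3
= 873810

S_9 = 873810


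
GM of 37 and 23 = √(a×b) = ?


GM = √(37×23) = √851 = 29.1719

GM = 29.1719


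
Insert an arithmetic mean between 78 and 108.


AM = (78 + 108)/2 = 186/2 = 93

AM = 93


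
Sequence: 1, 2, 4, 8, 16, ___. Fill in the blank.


Pattern: geometric (r=2)
Terms: 1, 2, 4, 8, 16
Next term = 32

Next term = 32


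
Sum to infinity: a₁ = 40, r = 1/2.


S∞ = a₁/(1-r) = 40/(1 - 1/2)
= 40/(1/2)
= 80

S∞ = 80


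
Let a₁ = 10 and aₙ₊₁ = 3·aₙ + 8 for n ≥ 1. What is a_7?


Computing step by step:
a_1 = 10
a_2 = 38
a_3 = 122
a_4 = 374
a_5 = 1130
a_6 = 3398
a_7 = 10202


a_7 = 10202


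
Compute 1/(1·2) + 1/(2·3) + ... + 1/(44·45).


1/(k(k+1)) = 1/k - 1/(k+1) (partial fractions)
Telescoping: Σ = 1 - 1/45 = 44/45

Sum = 44/45


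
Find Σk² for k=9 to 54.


Σₖ₌9^54 k² = Σₖ₌₁^54 k² − Σₖ₌₁^8 k²
= 54·55·109/6 − 8·9·17/6
= 53955 − 204 = 53751

Σk² = 53751


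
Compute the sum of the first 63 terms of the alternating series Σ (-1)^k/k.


S = -1 + 1/2 - 1/3 + 1/4 - 1/5 + 1/6 - 1/7 + 1/8 ± ...
= -0.701
(Full series converges to -ln(2) ≈ -0.6931)

S_63 = -0.701


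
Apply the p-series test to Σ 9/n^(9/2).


p-series test: Σ c/n^p converges if p > 1, diverges if p ≤ 1 (constant c > 0 doesn't affect convergence).
p = 9/2
9/2 > 1 → CONVERGES

Converges (p = 9/2 > 1)


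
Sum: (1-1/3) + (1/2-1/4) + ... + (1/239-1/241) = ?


Telescoping with gap 2: two head and two tail terms survive.
= (1 + 1/2) - (1/240 + 1/241)
= 3/2 - 1/240 - 1/241 = 86279/57840

Sum = 86279/57840


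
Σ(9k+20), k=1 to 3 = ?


Σ(9k+20) = 9·Σk + 20·n
= 9·6 + 20·3
= 54 + 60 = 114

Σ = 114


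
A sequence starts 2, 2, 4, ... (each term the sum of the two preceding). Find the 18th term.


Computing iteratively: 2, 2, 4, 6, 10, 16, 26, 42, 68, 110, 178, 288, ...
a_18 = 5168

a_18 = 5168


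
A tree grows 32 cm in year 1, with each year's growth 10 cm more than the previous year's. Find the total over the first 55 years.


aₙ = 32 + (55-1)×10 = 572
Sₙ = n(a₁+aₙ)/2 = 55×(32+572)/2
= 55×604/2 = 16610

S_55 = 16610


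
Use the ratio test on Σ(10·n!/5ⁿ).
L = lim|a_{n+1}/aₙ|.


aₙ = 10·n!/5^n
a_{n+1}/aₙ = (n+1)!/5^(n+1) × 5^n/n!  (constant 10 cancels)
= (n+1)/5
L = lim(n→∞) (n+1)/5 = ∞
L > 1 → series DIVERGES

Diverges (ratio test: L = ∞ > 1)


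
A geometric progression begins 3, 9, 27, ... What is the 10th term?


aₙ = a₁·r^(n-1)
= 3×3^9
= 3×19683
= 59049

a_10 = 59049


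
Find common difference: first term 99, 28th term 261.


d = (aₙ - a₁)/(n-1)
= (261 - 99)/(28-1)
= 162/27 = 6

d = 6


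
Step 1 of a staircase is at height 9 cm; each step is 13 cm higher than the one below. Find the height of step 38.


aₙ = a₁ + (n-1)d
= 9 + (38-1)×13
= 9 + 481
= 490

a_38 = 490


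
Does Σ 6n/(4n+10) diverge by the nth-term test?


lim(n→∞) 6n/(4n+10) = 6/4 = 3/2  (divide numerator and denominator by n)
lim aₙ = 3/2 ≠ 0 → series DIVERGES

Diverges (lim aₙ = 3/2 ≠ 0)


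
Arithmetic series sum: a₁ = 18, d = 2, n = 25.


aₙ = 18 + (25-1)×2 = 66
Sₙ = n(a₁+aₙ)/2 = 25×(18+66)/2
= 25×84/2 = 1050

S_25 = 1050


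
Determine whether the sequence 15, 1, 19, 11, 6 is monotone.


Differences: -14, 18, -8, -5
Difference at position 2 is +18 (> 0) but position 1 is -14 (< 0) — sequence both rises and falls
→ NOT monotonic

Not monotonic


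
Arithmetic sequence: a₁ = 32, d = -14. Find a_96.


aₙ = a₁ + (n-1)d
= 32 + (96-1)×-14
= 32 - 1330
= -1298

a_96 = -1298


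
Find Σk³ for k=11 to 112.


Σₖ₌11^112 k³ = [112·113/2]² − [10·11/2]²
= 40043584 − 3025 = 40040559

Σk³ = 40040559


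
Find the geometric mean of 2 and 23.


GM = √(2×23) = √46 = 6.7823

GM = 6.7823


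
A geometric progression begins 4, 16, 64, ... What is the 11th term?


aₙ = a₁·r^(n-1)
= 4×4^10
= 4×1048576
= 4194304

a_11 = 4194304


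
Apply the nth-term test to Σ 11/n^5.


lim(n→∞) 11/n^5 = 0
lim aₙ = 0 → nth-term test is INCONCLUSIVE
(Need other tests; this is actually a convergent p-series with p=5 > 1)

Inconclusive (lim aₙ = 0; need another test)


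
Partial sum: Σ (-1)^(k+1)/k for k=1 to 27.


S = 1 - 1/2 + 1/3 - 1/4 + 1/5 - 1/6 + 1/7 - 1/8 ± ...
= 0.7113
(Full series converges to +ln(2) ≈ +0.6931)

S_27 = 0.7113


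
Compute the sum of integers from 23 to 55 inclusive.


Σₖ₌23^55 k = Σₖ₌₁^55 k − Σₖ₌₁^22 k
= 55·56/2 − 22·23/2
= 1540 − 253 = 1287

Σk = 1287


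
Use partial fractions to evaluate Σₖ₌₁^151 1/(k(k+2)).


1/(k(k+2)) = (1/2)·(1/k - 1/(k+2)) (partial fractions)
Telescoping: Σ = (1/2)·(1 + 1/2 - 1/152 - 1/153) = 34579/46512

Sum = 34579/46512


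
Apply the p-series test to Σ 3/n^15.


p-series test: Σ c/n^p converges if p > 1, diverges if p ≤ 1 (constant c > 0 doesn't affect convergence).
p = 15
15 > 1 → CONVERGES

Converges (p = 15 > 1)


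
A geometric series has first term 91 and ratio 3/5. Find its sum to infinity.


S∞ = a₁/(1-r) = 91/(1 - 3/5)
= 91/(2/5)
= 455/2

S∞ = 455/2


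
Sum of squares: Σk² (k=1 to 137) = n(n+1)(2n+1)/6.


n = 137
n(n+1)(2n+1)/6 = 137×138×275/6
= 5199150/6 = 866525

Σk² = 866525


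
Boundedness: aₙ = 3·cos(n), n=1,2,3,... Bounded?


For all n, -1 ≤ cos(n) ≤ 1, so -3 ≤ 3·cos(n) ≤ 3
Lower bound: -3, Upper bound: 3
The sequence IS bounded

Bounded (-3 ≤ aₙ ≤ 3)


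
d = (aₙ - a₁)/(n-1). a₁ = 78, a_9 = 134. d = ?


d = (aₙ - a₁)/(n-1)
= (134 - 78)/(9-1)
= 56/8 = 7

d = 7


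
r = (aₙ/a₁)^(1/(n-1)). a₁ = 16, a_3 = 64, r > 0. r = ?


r^(n-1) = aₙ/a₁
r^2 = 64/16 = 4
r = 4^(1/2)
= ±2; taking r > 0 gives r = 2

r = 2


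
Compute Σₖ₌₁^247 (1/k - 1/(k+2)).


Telescoping with gap 2: two head and two tail terms survive.
= (1 + 1/2) - (1/248 + 1/249)
= 3/2 - 1/248 - 1/249 = 92131/61752

Sum = 92131/61752


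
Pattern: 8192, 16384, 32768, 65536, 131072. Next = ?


Pattern: powers of 2: 2ⁿ
Terms: 8192, 16384, 32768, 65536, 131072
Next term = 262144

Next term = 262144


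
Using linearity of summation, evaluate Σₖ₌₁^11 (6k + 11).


Σ(6k+11) = 6·Σk + 11·n
= 6·66 + 11·11
= 396 + 121 = 517

Σ = 517


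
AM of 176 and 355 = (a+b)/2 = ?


AM = (176 + 355)/2 = 531/2 = 265.5

AM = 265.5


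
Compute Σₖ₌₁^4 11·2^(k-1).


Sₙ = 11×(2^4 - 1)/(2 - 1)
= 11×(16 - 1)/1
= 11×15/1
= 165

S_4 = 165


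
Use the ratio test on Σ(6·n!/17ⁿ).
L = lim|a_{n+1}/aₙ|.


aₙ = 6·n!/17^n
a_{n+1}/aₙ = (n+1)!/17^(n+1) × 17^n/n!  (constant 6 cancels)
= (n+1)/17
L = lim(n→∞) (n+1)/17 = ∞
L > 1 → series DIVERGES

Diverges (ratio test: L = ∞ > 1)


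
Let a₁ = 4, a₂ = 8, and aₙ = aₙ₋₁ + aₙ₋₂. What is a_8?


Computing iteratively: 4, 8, 12, 20, 32, 52, 84, 136
a_8 = 136

a_8 = 136


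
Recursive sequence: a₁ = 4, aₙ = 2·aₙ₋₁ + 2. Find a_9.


Computing step by step:
a_1 = 4
a_2 = 10
a_3 = 22
a_4 = 46
a_5 = 94
a_6 = 190
a_7 = 382
a_8 = 766
a_9 = 1534


a_9 = 1534


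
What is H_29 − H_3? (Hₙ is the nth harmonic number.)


Σₖ₌4^29 1/k = 1/4 + 1/5 + 1/6 + ... + 1/29
= 4957048979587/2329089562800
≈ 2.1283

Sum = 4957048979587/2329089562800 ≈ 2.1283


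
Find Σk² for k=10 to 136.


Σₖ₌10^136 k² = Σₖ₌₁^136 k² − Σₖ₌₁^9 k²
= 136·137·273/6 − 9·10·19/6
= 847756 − 285 = 847471

Σk² = 847471


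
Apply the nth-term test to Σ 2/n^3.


lim(n→∞) 2/n^3 = 0
lim aₙ = 0 → nth-term test is INCONCLUSIVE
(Need other tests; this is actually a convergent p-series with p=3 > 1)

Inconclusive (lim aₙ = 0; need another test)
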